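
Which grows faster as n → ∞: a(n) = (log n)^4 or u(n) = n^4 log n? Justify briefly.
Comparing growth rates:
Growth-rate hierarchy: log n ≺ any polynomial ≺ any exponential cⁿ (c>1) ≺ n! ≺ nⁿ.
polynomial degree 4 (with log factor) dominates polylogarithmic (log n)^4 asymptotically.

u(n) grows faster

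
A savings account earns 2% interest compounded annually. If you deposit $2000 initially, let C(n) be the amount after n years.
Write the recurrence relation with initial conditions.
Each year the balance grows by 2%, i.e. is multiplied by 1 + 2/100 = 1.02, so C(n) = 1.02 × C(n-1). The initial deposit gives C(0) = 2000.
Unrolling gives the closed form C(n) = 2000 × (1.02)ⁿ.

C(n) = 1.02 × C(n-1), C(0) = 2000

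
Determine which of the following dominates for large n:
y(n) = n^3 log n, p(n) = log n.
Comparing growth rates:
Growth-rate hierarchy: log n ≺ any polynomial ≺ any exponential cⁿ (c>1) ≺ n! ≺ nⁿ.
polynomial degree 3 (with log factor) dominates logarithmic asymptotically.

y(n) grows faster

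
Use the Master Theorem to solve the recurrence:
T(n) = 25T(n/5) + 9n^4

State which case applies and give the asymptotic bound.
Master Theorem template: T(n) = a·T(n/b) + f(n).
Here: a=25, b=5, f(n)=9n^4
Compute log_b(a) = log_5(25) = 2.
f(n) = 9n^4 = Ω(n^(2+ε)) with ε = 2, and the regularity condition holds (a·f(n/b) = (a/b^4)·f(n) with a/b^4 = 5^-2 < 1). Case 3: T(n) = Θ(f(n)) = Θ(n^4).

Case 3: T(n) = Θ(n^4)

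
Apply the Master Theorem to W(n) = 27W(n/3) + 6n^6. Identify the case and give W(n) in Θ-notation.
Master Theorem template: W(n) = a·W(n/b) + f(n).
Here: a=27, b=3, f(n)=6n^6
Compute log_b(a) = log_3(27) = 3.
f(n) = 6n^6 = Ω(n^(3+ε)) with ε = 3, and the regularity condition holds (a·f(n/b) = (a/b^6)·f(n) with a/b^6 = 3^-3 < 1). Case 3: W(n) = Θ(f(n)) = Θ(n^6).

Case 3: W(n) = Θ(n^6)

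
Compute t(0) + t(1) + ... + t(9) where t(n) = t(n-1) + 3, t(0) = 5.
Computing the sequence terms: 5, 8, 11, 14, 17, 20, 23, 26, 29, 32
Adding these values together:

185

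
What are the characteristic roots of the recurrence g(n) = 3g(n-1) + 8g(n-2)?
Substitute g(n) = rⁿ and divide through by rⁿ⁻²: r² - 3r - 8 = 0
Discriminant: 3² + 4·8 = 41, not a perfect square, so by the quadratic formula r = (3 ± √41)/2.
General solution: g(n) = A·r₁ⁿ + B·r₂ⁿ where r₁,r₂ = (3 ± √41)/2

Characteristic: r² - 3r - 8 = 0, Roots: r = (3 ± √41)/2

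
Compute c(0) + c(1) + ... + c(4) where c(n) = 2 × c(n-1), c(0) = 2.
Computing the sequence terms: 2, 4, 8, 16, 32
Adding these values together:

62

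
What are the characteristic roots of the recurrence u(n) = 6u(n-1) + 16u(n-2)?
Substitute u(n) = rⁿ and divide through by rⁿ⁻²: r² - 6r - 16 = 0
Factor: (r - 8)(r + 2) = 0, so r = 8, -2.
General solution: u(n) = A·8ⁿ + B·(-2)ⁿ

Characteristic: r² - 6r - 16 = 0, Roots: r = 8, -2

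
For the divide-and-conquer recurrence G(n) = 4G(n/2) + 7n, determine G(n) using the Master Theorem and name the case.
Master Theorem template: G(n) = a·G(n/b) + f(n).
Here: a=4, b=2, f(n)=7n
Compute log_b(a) = log_2(4) = 2.
f(n) = 7n = O(n^(2-ε)) with ε = 1. Case 1: G(n) = Θ(n^log_b(a)) = Θ(n^2).

Case 1: G(n) = Θ(n^2)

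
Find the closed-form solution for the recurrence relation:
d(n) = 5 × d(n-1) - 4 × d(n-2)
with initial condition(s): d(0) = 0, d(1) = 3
Recurrence: d(n) = 5 × d(n-1) - 4 × d(n-2), initial: d(0) = 0, d(1) = 3.
Characteristic equation: r² - 5r + 4 = 0, which factors as (r - 4)(r - 1) = 0, so r = 4, 1. General solution d(n) = A·4ⁿ + B·1ⁿ. From d(0) = 0: A + B = 0. From d(1) = 3: 4A + 1B = 3. Solving gives A = 1, B = -1.

d(n) = 4ⁿ - 1ⁿ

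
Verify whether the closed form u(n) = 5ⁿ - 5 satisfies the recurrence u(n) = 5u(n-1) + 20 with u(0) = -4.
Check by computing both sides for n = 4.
From the recurrence with u(0) = -4:
  u(0) = -4, u(1) = 0, u(2) = 20, u(3) = 120, u(4) = 620
  so the recurrence gives u(4) = 620.
From the proposed closed form u(n) = 5ⁿ - 5:
  u(4) = 620.
Both sides give 620 at n = 4, and the initial condition(s) match, so the closed form is consistent.

Yes, the closed form is correct.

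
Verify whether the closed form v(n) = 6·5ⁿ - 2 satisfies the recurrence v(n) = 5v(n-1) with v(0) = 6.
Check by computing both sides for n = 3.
From the recurrence with v(0) = 6:
  v(0) = 6, v(1) = 30, v(2) = 150, v(3) = 750
  so the recurrence gives v(3) = 750.
From the proposed closed form v(n) = 6·5ⁿ - 2:
  v(3) = 748.
The recurrence gives 750 but the closed form gives 748, so the closed form does not satisfy the recurrence.

No, the closed form is incorrect.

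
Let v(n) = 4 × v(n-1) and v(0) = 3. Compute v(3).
Computing step by step:
v(0) = 3
v(1) = 4 × 3 = 12
v(2) = 4 × 12 = 48
v(3) = 4 × 48 = 192

192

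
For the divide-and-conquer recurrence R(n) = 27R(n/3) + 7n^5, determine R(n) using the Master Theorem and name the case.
Master Theorem template: R(n) = a·R(n/b) + f(n).
Here: a=27, b=3, f(n)=7n^5
Compute log_b(a) = log_3(27) = 3.
f(n) = 7n^5 = Ω(n^(3+ε)) with ε = 2, and the regularity condition holds (a·f(n/b) = (a/b^5)·f(n) with a/b^5 = 3^-2 < 1). Case 3: R(n) = Θ(f(n)) = Θ(n^5).

Case 3: R(n) = Θ(n^5)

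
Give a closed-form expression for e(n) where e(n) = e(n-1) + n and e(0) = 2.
Recurrence: e(n) = e(n-1) + n, initial: e(0) = 2.
Telescoping: e(n) = e(0) + Σᵢ₌₁ⁿ i = 2 + n(n+1)/2.

e(n) = n(n+1)/2 + 2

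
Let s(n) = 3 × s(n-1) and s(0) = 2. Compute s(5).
Computing step by step:
s(0) = 2
s(1) = 3 × 2 = 6
s(2) = 3 × 6 = 18
s(3) = 3 × 18 = 54
s(4) = 3 × 54 = 162
s(5) = 3 × 162 = 486

486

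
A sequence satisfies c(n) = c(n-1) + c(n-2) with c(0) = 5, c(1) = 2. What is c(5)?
Computing the sequence terms:
5, 2, 7, 9, 16, 25

25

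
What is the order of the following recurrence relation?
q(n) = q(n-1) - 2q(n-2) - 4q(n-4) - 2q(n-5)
The order is the largest lag k for which q(n-k) appears. Here the deepest term is q(n-5), so the order is 5.

Order 5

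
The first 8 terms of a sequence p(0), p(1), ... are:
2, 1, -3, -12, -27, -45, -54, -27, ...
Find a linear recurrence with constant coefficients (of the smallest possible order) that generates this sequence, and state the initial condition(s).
Look for the lowest-order linear relation among consecutive terms.
Observation: p(n) - 3·p(n-1) - (-3)·p(n-2) = 0 holds for the shown terms, and no order-1 relation p(n) = α·p(n-1) + β fits.
Check at n=3: 3·-3 + (-3)·1 = -12. ✓

p(n) = 3p(n-1) - 3p(n-2), p(0) = 2, p(1) = 1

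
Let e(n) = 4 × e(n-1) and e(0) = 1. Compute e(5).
Computing step by step:
e(0) = 1
e(1) = 4 × 1 = 4
e(2) = 4 × 4 = 16
e(3) = 4 × 16 = 64
e(4) = 4 × 64 = 256
e(5) = 4 × 256 = 1024

1024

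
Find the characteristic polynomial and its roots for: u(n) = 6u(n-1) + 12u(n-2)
Substitute u(n) = rⁿ and divide through by rⁿ⁻²: r² - 6r - 12 = 0
Discriminant: 6² + 4·12 = 84, not a perfect square, so by the quadratic formula r = (6 ± √84)/2.
General solution: u(n) = A·r₁ⁿ + B·r₂ⁿ where r₁,r₂ = (6 ± √84)/2

Characteristic: r² - 6r - 12 = 0, Roots: r = (6 ± √84)/2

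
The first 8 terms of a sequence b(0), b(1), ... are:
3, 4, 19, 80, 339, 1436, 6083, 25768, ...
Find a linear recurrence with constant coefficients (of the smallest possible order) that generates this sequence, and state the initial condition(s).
Look for the lowest-order linear relation among consecutive terms.
Observation: b(n) - 4·b(n-1) - (1)·b(n-2) = 0 holds for the shown terms, and no order-1 relation b(n) = α·b(n-1) + β fits.
Check at n=3: 4·19 + (1)·4 = 80. ✓

b(n) = 4b(n-1) + b(n-2), b(0) = 3, b(1) = 4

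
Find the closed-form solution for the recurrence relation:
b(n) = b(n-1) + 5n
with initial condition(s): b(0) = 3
Recurrence: b(n) = b(n-1) + 5n, initial: b(0) = 3.
Telescoping: b(n) = b(0) + 5·Σᵢ₌₁ⁿ i = 3 + 5·n(n+1)/2.

b(n) = 5·n(n+1)/2 + 3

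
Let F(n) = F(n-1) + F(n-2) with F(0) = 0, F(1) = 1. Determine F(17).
Computing the sequence terms:
0, 1, 1, 2, 3, 5, 8, 13, 21, 34, 55, 89, 144, 233, 377, 610, 987, 1597

1597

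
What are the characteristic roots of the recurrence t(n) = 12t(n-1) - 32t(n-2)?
Substitute t(n) = rⁿ and divide through by rⁿ⁻²: r² - 12r + 32 = 0
Factor: (r - 4)(r - 8) = 0, so r = 4, 8.
General solution: t(n) = A·4ⁿ + B·8ⁿ

Characteristic: r² - 12r + 32 = 0, Roots: r = 4, 8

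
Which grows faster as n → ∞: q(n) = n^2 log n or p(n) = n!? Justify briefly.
Comparing growth rates:
Growth-rate hierarchy: log n ≺ any polynomial ≺ any exponential cⁿ (c>1) ≺ n! ≺ nⁿ.
factorial dominates polynomial degree 2 (with log factor) asymptotically.

p(n) grows faster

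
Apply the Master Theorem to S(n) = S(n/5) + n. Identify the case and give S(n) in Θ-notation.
Master Theorem template: S(n) = a·S(n/b) + f(n).
Here: a=1, b=5, f(n)=n
Compute log_b(a) = log_5(1) = 0.
f(n) = n = Ω(n^(0+ε)) with ε = 1, and the regularity condition holds (a·f(n/b) = (a/b^1)·f(n) with a/b^1 = 5^-1 < 1). Case 3: S(n) = Θ(f(n)) = Θ(n).

Case 3: S(n) = Θ(n)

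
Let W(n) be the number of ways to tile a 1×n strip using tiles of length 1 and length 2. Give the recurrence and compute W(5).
Condition on the last tile: it has length 1 (leaving a 1×(n-1) strip) or length 2 (leaving a 1×(n-2) strip), so W(n) = W(n-1) + W(n-2) (order-2 linear recurrence).
For 0 ≤ i < 2 only unit tiles fit, so W(i) = 1.
Iterating the recurrence: W(2) = 2, W(3) = 3, W(4) = 5, W(5) = 8.

W(n) = W(n-1) + W(n-2), with W(i) = 1 for 0 ≤ i < 2; W(5) = 8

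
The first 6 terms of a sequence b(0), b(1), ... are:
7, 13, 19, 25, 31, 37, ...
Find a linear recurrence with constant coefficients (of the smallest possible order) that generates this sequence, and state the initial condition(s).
Look for the lowest-order linear relation among consecutive terms.
Observation: consecutive differences are constant (= 6).
Check at n=2: 1·13 + 6 = 19. ✓

b(n) = b(n-1) + 6, b(0) = 7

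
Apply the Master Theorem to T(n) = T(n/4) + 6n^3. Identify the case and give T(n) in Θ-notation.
Master Theorem template: T(n) = a·T(n/b) + f(n).
Here: a=1, b=4, f(n)=6n^3
Compute log_b(a) = log_4(1) = 0.
f(n) = 6n^3 = Ω(n^(0+ε)) with ε = 3, and the regularity condition holds (a·f(n/b) = (a/b^3)·f(n) with a/b^3 = 4^-3 < 1). Case 3: T(n) = Θ(f(n)) = Θ(n^3).

Case 3: T(n) = Θ(n^3)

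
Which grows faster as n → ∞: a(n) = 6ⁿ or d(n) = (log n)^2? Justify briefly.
Comparing growth rates:
Growth-rate hierarchy: log n ≺ any polynomial ≺ any exponential cⁿ (c>1) ≺ n! ≺ nⁿ.
exponential base 6 dominates polylogarithmic (log n)^2 asymptotically.

a(n) grows faster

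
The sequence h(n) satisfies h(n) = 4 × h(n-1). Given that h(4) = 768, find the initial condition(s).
In general h(n) = 4ⁿ · h(0). At n = 4: h(0) = h(4) / 4^4 = 768 / 256 = 3.

h(0) = 3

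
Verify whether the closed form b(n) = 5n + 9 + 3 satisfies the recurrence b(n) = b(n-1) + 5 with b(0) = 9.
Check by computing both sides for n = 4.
From the recurrence with b(0) = 9:
  b(0) = 9, b(1) = 14, b(2) = 19, b(3) = 24, b(4) = 29
  so the recurrence gives b(4) = 29.
From the proposed closed form b(n) = 5n + 9 + 3:
  b(4) = 32.
The recurrence gives 29 but the closed form gives 32, so the closed form does not satisfy the recurrence.

No, the closed form is incorrect.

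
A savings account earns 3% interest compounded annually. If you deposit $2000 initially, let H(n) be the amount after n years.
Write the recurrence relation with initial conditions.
Each year the balance grows by 3%, i.e. is multiplied by 1 + 3/100 = 1.03, so H(n) = 1.03 × H(n-1). The initial deposit gives H(0) = 2000.
Unrolling gives the closed form H(n) = 2000 × (1.03)ⁿ.

H(n) = 1.03 × H(n-1), H(0) = 2000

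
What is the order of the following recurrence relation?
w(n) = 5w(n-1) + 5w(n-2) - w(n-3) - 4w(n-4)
The order is the largest lag k for which w(n-k) appears. Here the deepest term is w(n-4), so the order is 4.

Order 4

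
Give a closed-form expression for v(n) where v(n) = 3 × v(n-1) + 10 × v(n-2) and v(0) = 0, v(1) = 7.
Recurrence: v(n) = 3 × v(n-1) + 10 × v(n-2), initial: v(0) = 0, v(1) = 7.
Characteristic equation: r² - 3r - 10 = 0, which factors as (r - 5)(r + 2) = 0, so r = 5, -2. General solution v(n) = A·5ⁿ + B·(-2)ⁿ. From v(0) = 0: A + B = 0. From v(1) = 7: 5A - 2B = 7. Solving gives A = 1, B = -1.

v(n) = 5ⁿ - (-2)ⁿ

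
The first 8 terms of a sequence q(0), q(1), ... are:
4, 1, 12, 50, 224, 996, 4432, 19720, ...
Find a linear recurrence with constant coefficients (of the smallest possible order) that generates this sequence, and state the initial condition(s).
Look for the lowest-order linear relation among consecutive terms.
Observation: q(n) - 4·q(n-1) - (2)·q(n-2) = 0 holds for the shown terms, and no order-1 relation q(n) = α·q(n-1) + β fits.
Check at n=3: 4·12 + (2)·1 = 50. ✓

q(n) = 4q(n-1) + 2q(n-2), q(0) = 4, q(1) = 1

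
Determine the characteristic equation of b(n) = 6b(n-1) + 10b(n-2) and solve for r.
Substitute b(n) = rⁿ and divide through by rⁿ⁻²: r² - 6r - 10 = 0
Discriminant: 6² + 4·10 = 76, not a perfect square, so by the quadratic formula r = (6 ± √76)/2.
General solution: b(n) = A·r₁ⁿ + B·r₂ⁿ where r₁,r₂ = (6 ± √76)/2

Characteristic: r² - 6r - 10 = 0, Roots: r = (6 ± √76)/2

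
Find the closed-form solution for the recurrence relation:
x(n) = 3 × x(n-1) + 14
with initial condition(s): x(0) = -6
Recurrence: x(n) = 3 × x(n-1) + 14, initial: x(0) = -6.
Try x(n) = A·3ⁿ + C. Substituting: A·3ⁿ + C = 3(A·3ⁿ⁻¹ + C) + 14 = A·3ⁿ + 3C + 14, so C = 3C + 14, giving C = -7. Then x(0) = A - 7 = -6 gives A = 1.

x(n) = 3ⁿ - 7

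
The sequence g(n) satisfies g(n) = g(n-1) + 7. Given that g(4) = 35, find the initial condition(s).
g(4) = g(0) + 4·7, so g(0) = 35 - 28 = 7.

g(0) = 7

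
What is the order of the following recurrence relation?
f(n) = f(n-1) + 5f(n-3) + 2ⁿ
The order is the largest lag k for which f(n-k) appears. Here the deepest term is f(n-3) (the 2ⁿ term is non-homogeneous and does not affect the order), so the order is 3.

Order 3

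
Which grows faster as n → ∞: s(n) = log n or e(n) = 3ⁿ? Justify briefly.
Comparing growth rates:
Growth-rate hierarchy: log n ≺ any polynomial ≺ any exponential cⁿ (c>1) ≺ n! ≺ nⁿ.
exponential base 3 dominates logarithmic asymptotically.

e(n) grows faster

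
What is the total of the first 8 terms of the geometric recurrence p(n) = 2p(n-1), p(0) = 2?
Computing the sequence terms: 2, 4, 8, 16, 32, 64, 128, 256
Adding these values together:

510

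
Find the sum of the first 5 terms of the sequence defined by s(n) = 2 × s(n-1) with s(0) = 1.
Computing the sequence terms: 1, 2, 4, 8, 16
Adding these values together:

31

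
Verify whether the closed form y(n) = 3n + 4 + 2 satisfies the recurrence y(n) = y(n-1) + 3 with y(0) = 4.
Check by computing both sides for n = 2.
From the recurrence with y(0) = 4:
  y(0) = 4, y(1) = 7, y(2) = 10
  so the recurrence gives y(2) = 10.
From the proposed closed form y(n) = 3n + 4 + 2:
  y(2) = 12.
The recurrence gives 10 but the closed form gives 12, so the closed form does not satisfy the recurrence.

No, the closed form is incorrect.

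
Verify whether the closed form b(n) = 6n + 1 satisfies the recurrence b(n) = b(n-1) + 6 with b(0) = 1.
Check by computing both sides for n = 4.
From the recurrence with b(0) = 1:
  b(0) = 1, b(1) = 7, b(2) = 13, b(3) = 19, b(4) = 25
  so the recurrence gives b(4) = 25.
From the proposed closed form b(n) = 6n + 1:
  b(4) = 25.
Both sides give 25 at n = 4, and the initial condition(s) match, so the closed form is consistent.

Yes, the closed form is correct.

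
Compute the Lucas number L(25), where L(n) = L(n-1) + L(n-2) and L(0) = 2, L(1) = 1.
Computing the sequence terms:
2, 1, 3, 4, 7, 11, 18, 29, 47, 76, 123, 199, 322, 521, 843, 1364, 2207, 3571, 5778, 9349, 15127, 24476, 39603, 64079, 103682, 167761

167761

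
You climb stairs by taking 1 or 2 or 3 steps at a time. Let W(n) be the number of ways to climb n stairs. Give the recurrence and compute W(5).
Condition on the size of the last step (1 to 3): before it there were n-1, …, n-3 stairs climbed, and these cases are disjoint, so W(n) = W(n-1) + W(n-2) + W(n-3) (order-3 linear recurrence).
Initial conditions by direct count (compositions of i into parts ≤ 3): W(1) = 1; W(2) = 2; W(3) = 4.
Iterating the recurrence: W(4) = 7, W(5) = 13.

W(n) = W(n-1) + W(n-2) + W(n-3), W(1) = 1, W(2) = 2, W(3) = 4; W(5) = 13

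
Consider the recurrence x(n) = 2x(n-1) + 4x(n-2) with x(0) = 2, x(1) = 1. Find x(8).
Computing the sequence terms:
2, 1, 10, 24, 88, 272, 896, 2880, 9344

9344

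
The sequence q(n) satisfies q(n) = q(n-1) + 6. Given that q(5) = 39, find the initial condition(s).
q(5) = q(0) + 5·6, so q(0) = 39 - 30 = 9.

q(0) = 9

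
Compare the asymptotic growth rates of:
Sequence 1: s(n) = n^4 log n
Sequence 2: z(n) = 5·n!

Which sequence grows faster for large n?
Comparing growth rates:
Growth-rate hierarchy: log n ≺ any polynomial ≺ any exponential cⁿ (c>1) ≺ n! ≺ nⁿ.
factorial dominates polynomial degree 4 (with log factor) asymptotically.

z(n) grows faster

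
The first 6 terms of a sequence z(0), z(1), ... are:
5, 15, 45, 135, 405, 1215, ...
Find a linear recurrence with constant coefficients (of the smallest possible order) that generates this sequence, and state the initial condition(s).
Look for the lowest-order linear relation among consecutive terms.
Observation: each term is 3× the previous.
Check at n=2: 3·15 = 45. ✓

z(n) = 3 × z(n-1), z(0) = 5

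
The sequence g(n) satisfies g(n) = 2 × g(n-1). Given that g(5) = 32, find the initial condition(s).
In general g(n) = 2ⁿ · g(0). At n = 5: g(0) = g(5) / 2^5 = 32 / 32 = 1.

g(0) = 1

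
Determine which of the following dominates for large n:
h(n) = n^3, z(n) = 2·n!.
Comparing growth rates:
Growth-rate hierarchy: log n ≺ any polynomial ≺ any exponential cⁿ (c>1) ≺ n! ≺ nⁿ.
factorial dominates polynomial degree 3 asymptotically.

z(n) grows faster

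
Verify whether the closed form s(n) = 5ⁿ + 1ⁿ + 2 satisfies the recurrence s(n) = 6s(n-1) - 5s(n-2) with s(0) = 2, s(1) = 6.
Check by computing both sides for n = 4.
From the recurrence with s(0) = 2, s(1) = 6:
  s(0) = 2, s(1) = 6, s(2) = 26, s(3) = 126, s(4) = 626
  so the recurrence gives s(4) = 626.
From the proposed closed form s(n) = 5ⁿ + 1ⁿ + 2:
  s(4) = 628.
The recurrence gives 626 but the closed form gives 628, so the closed form does not satisfy the recurrence.

No, the closed form is incorrect.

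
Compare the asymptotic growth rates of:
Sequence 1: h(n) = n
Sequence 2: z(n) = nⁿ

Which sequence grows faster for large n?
Comparing growth rates:
Growth-rate hierarchy: log n ≺ any polynomial ≺ any exponential cⁿ (c>1) ≺ n! ≺ nⁿ.
super-exponential nⁿ dominates polynomial degree 1 asymptotically.

z(n) grows faster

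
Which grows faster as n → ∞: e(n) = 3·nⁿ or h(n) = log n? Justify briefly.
Comparing growth rates:
Growth-rate hierarchy: log n ≺ any polynomial ≺ any exponential cⁿ (c>1) ≺ n! ≺ nⁿ.
super-exponential nⁿ dominates logarithmic asymptotically.

e(n) grows faster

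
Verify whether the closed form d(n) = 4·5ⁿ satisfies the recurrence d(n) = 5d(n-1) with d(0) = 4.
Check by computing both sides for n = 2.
From the recurrence with d(0) = 4:
  d(0) = 4, d(1) = 20, d(2) = 100
  so the recurrence gives d(2) = 100.
From the proposed closed form d(n) = 4·5ⁿ:
  d(2) = 100.
Both sides give 100 at n = 2, and the initial condition(s) match, so the closed form is consistent.

Yes, the closed form is correct.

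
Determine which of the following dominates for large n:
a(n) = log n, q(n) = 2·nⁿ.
Comparing growth rates:
Growth-rate hierarchy: log n ≺ any polynomial ≺ any exponential cⁿ (c>1) ≺ n! ≺ nⁿ.
super-exponential nⁿ dominates logarithmic asymptotically.

q(n) grows faster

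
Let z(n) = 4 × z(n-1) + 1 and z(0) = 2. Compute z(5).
Computing step by step:
z(0) = 2
z(1) = 4 × 2 + 1 = 9
z(2) = 4 × 9 + 1 = 37
z(3) = 4 × 37 + 1 = 149
z(4) = 4 × 149 + 1 = 597
z(5) = 4 × 597 + 1 = 2389

2389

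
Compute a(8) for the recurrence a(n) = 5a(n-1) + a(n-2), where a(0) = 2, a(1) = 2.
Computing the sequence terms:
2, 2, 12, 62, 322, 1672, 8682, 45082, 234092

234092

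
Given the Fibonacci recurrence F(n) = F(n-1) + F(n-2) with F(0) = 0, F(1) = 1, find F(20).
Computing the sequence terms:
0, 1, 1, 2, 3, 5, 8, 13, 21, 34, 55, 89, 144, 233, 377, 610, 987, 1597, 2584, 4181, 6765

6765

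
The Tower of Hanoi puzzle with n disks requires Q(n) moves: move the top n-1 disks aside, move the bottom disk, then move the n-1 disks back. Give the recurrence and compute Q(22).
Moving n disks = move the top n-1 disks aside (Q(n-1) moves) + move the largest disk (1 move) + move the n-1 disks back on top (Q(n-1) moves), so Q(n) = 2Q(n-1) + 1, with Q(1) = 1 (a single disk takes one move).
First terms: 1, 3, 7, 15, 31, 63, … — each is one less than a power of 2. Indeed Q(n) + 1 = 2(Q(n-1) + 1) with Q(1) + 1 = 2, so Q(n) + 1 = 2ⁿ and Q(n) = 2ⁿ - 1.
Hence Q(22) = 2^22 - 1 = 4194304 - 1 = 4194303.

Q(n) = 2Q(n-1) + 1, Q(1) = 1; Q(22) = 4194303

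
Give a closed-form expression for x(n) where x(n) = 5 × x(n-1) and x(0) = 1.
Recurrence: x(n) = 5 × x(n-1), initial: x(0) = 1.
Each term is 5 times the previous, so this is geometric with ratio 5. After n steps: x(n) = x(0)·5ⁿ = 5ⁿ.

x(n) = 5ⁿ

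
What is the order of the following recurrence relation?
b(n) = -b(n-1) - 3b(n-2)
The order is the largest lag k for which b(n-k) appears. Here the deepest term is b(n-2), so the order is 2.

Order 2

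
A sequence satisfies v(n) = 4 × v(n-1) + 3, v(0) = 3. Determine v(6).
Computing step by step:
v(0) = 3
v(1) = 4 × 3 + 3 = 15
v(2) = 4 × 15 + 3 = 63
v(3) = 4 × 63 + 3 = 255
v(4) = 4 × 255 + 3 = 1023
v(5) = 4 × 1023 + 3 = 4095
v(6) = 4 × 4095 + 3 = 16383

16383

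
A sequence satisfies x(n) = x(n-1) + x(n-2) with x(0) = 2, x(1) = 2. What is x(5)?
Computing the sequence terms:
2, 2, 4, 6, 10, 16

16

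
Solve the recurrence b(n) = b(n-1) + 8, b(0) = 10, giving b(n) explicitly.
Recurrence: b(n) = b(n-1) + 8, initial: b(0) = 10.
Each step adds 8, so b(n) = b(0) + 8n = 8n + 10.

b(n) = 8n + 10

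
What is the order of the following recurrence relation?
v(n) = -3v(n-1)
The order is the largest lag k for which v(n-k) appears. Here the deepest term is v(n-1), so the order is 1.

Order 1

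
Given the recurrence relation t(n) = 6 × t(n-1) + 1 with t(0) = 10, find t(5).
Computing step by step:
t(0) = 10
t(1) = 6 × 10 + 1 = 61
t(2) = 6 × 61 + 1 = 367
t(3) = 6 × 367 + 1 = 2203
t(4) = 6 × 2203 + 1 = 13219
t(5) = 6 × 13219 + 1 = 79315

79315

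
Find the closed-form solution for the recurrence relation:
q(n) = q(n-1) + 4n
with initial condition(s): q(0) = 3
Recurrence: q(n) = q(n-1) + 4n, initial: q(0) = 3.
Telescoping: q(n) = q(0) + 4·Σᵢ₌₁ⁿ i = 3 + 4·n(n+1)/2.

q(n) = 4·n(n+1)/2 + 3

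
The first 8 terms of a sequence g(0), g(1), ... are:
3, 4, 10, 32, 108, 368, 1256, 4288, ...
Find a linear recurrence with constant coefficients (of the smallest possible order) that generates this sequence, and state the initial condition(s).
Look for the lowest-order linear relation among consecutive terms.
Observation: g(n) - 4·g(n-1) - (-2)·g(n-2) = 0 holds for the shown terms, and no order-1 relation g(n) = α·g(n-1) + β fits.
Check at n=3: 4·10 + (-2)·4 = 32. ✓

g(n) = 4g(n-1) - 2g(n-2), g(0) = 3, g(1) = 4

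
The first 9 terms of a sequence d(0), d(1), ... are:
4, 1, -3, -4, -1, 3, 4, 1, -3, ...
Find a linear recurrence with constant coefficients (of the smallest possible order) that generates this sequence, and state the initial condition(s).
Look for the lowest-order linear relation among consecutive terms.
Observation: d(n) - 1·d(n-1) - (-1)·d(n-2) = 0 holds for the shown terms, and no order-1 relation d(n) = α·d(n-1) + β fits.
Check at n=3: 1·-3 + (-1)·1 = -4. ✓

d(n) = d(n-1) - d(n-2), d(0) = 4, d(1) = 1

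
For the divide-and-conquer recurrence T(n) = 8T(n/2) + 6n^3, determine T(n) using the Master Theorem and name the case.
Master Theorem template: T(n) = a·T(n/b) + f(n).
Here: a=8, b=2, f(n)=6n^3
Compute log_b(a) = log_2(8) = 3.
f(n) = 6n^3 = Θ(n^3). Case 2: T(n) = Θ(n^3 log n).

Case 2: T(n) = Θ(n^3 log n)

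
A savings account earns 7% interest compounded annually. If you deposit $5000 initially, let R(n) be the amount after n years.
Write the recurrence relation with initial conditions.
Each year the balance grows by 7%, i.e. is multiplied by 1 + 7/100 = 1.07, so R(n) = 1.07 × R(n-1). The initial deposit gives R(0) = 5000.
Unrolling gives the closed form R(n) = 5000 × (1.07)ⁿ.

R(n) = 1.07 × R(n-1), R(0) = 5000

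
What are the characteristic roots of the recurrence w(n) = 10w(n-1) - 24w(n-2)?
Substitute w(n) = rⁿ and divide through by rⁿ⁻²: r² - 10r + 24 = 0
Factor: (r - 6)(r - 4) = 0, so r = 6, 4.
General solution: w(n) = A·6ⁿ + B·4ⁿ

Characteristic: r² - 10r + 24 = 0, Roots: r = 6, 4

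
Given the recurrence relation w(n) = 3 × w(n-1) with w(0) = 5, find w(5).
Computing step by step:
w(0) = 5
w(1) = 3 × 5 = 15
w(2) = 3 × 15 = 45
w(3) = 3 × 45 = 135
w(4) = 3 × 135 = 405
w(5) = 3 × 405 = 1215

1215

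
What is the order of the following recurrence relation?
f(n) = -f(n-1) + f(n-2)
The order is the largest lag k for which f(n-k) appears. Here the deepest term is f(n-2), so the order is 2.

Order 2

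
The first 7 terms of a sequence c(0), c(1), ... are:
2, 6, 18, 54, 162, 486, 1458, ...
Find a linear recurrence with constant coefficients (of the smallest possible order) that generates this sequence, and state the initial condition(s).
Look for the lowest-order linear relation among consecutive terms.
Observation: each term is 3× the previous.
Check at n=2: 3·6 = 18. ✓

c(n) = 3 × c(n-1), c(0) = 2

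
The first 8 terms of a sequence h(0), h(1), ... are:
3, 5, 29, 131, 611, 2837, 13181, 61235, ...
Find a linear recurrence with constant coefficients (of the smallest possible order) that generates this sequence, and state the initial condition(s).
Look for the lowest-order linear relation among consecutive terms.
Observation: h(n) - 4·h(n-1) - (3)·h(n-2) = 0 holds for the shown terms, and no order-1 relation h(n) = α·h(n-1) + β fits.
Check at n=3: 4·29 + (3)·5 = 131. ✓

h(n) = 4h(n-1) + 3h(n-2), h(0) = 3, h(1) = 5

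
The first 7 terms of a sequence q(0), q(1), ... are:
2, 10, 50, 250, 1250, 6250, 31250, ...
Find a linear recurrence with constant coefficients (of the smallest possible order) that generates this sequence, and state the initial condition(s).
Look for the lowest-order linear relation among consecutive terms.
Observation: each term is 5× the previous.
Check at n=2: 5·10 = 50. ✓

q(n) = 5 × q(n-1), q(0) = 2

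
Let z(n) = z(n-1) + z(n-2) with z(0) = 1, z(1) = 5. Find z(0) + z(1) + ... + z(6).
Computing the sequence terms: 1, 5, 6, 11, 17, 28, 45
Adding these values together:

113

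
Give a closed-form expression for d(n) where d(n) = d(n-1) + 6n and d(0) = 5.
Recurrence: d(n) = d(n-1) + 6n, initial: d(0) = 5.
Telescoping: d(n) = d(0) + 6·Σᵢ₌₁ⁿ i = 5 + 6·n(n+1)/2.

d(n) = 6·n(n+1)/2 + 5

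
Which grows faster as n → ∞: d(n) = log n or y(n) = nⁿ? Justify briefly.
Comparing growth rates:
Growth-rate hierarchy: log n ≺ any polynomial ≺ any exponential cⁿ (c>1) ≺ n! ≺ nⁿ.
super-exponential nⁿ dominates logarithmic asymptotically.

y(n) grows faster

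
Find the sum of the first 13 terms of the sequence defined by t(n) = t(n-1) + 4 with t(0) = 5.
Computing the sequence terms: 5, 9, 13, 17, 21, 25, 29, 33, 37, 41, 45, 49, 53
Adding these values together:

377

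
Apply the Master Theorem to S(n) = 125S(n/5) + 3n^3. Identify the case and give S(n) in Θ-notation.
Master Theorem template: S(n) = a·S(n/b) + f(n).
Here: a=125, b=5, f(n)=3n^3
Compute log_b(a) = log_5(125) = 3.
f(n) = 3n^3 = Θ(n^3). Case 2: S(n) = Θ(n^3 log n).

Case 2: S(n) = Θ(n^3 log n)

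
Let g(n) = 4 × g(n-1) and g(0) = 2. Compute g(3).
Computing step by step:
g(0) = 2
g(1) = 4 × 2 = 8
g(2) = 4 × 8 = 32
g(3) = 4 × 32 = 128

128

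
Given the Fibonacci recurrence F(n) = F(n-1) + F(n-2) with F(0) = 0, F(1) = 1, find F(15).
Computing the sequence terms:
0, 1, 1, 2, 3, 5, 8, 13, 21, 34, 55, 89, 144, 233, 377, 610

610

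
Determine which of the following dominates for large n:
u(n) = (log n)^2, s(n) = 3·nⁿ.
Comparing growth rates:
Growth-rate hierarchy: log n ≺ any polynomial ≺ any exponential cⁿ (c>1) ≺ n! ≺ nⁿ.
super-exponential nⁿ dominates polylogarithmic (log n)^2 asymptotically.

s(n) grows faster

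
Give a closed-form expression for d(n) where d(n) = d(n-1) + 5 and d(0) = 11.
Recurrence: d(n) = d(n-1) + 5, initial: d(0) = 11.
Each step adds 5, so d(n) = d(0) + 5n = 5n + 11.

d(n) = 5n + 11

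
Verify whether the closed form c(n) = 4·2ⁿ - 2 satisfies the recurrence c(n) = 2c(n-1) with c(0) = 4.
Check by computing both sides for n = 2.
From the recurrence with c(0) = 4:
  c(0) = 4, c(1) = 8, c(2) = 16
  so the recurrence gives c(2) = 16.
From the proposed closed form c(n) = 4·2ⁿ - 2:
  c(2) = 14.
The recurrence gives 16 but the closed form gives 14, so the closed form does not satisfy the recurrence.

No, the closed form is incorrect.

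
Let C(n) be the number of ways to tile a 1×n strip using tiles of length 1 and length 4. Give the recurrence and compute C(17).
Condition on the last tile: it has length 1 (leaving a 1×(n-1) strip) or length 4 (leaving a 1×(n-4) strip), so C(n) = C(n-1) + C(n-4) (order-4 linear recurrence).
For 0 ≤ i < 4 only unit tiles fit, so C(i) = 1.
Iterating the recurrence: C(4) = 2, C(5) = 3, C(6) = 4, C(7) = 5, C(8) = 7, C(9) = 10, C(10) = 14, C(11) = 19, C(12) = 26, C(13) = 36, C(14) = 50, C(15) = 69, C(16) = 95, C(17) = 131.

C(n) = C(n-1) + C(n-4), with C(i) = 1 for 0 ≤ i < 4; C(17) = 131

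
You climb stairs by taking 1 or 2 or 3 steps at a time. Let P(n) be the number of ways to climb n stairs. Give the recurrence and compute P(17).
Condition on the size of the last step (1 to 3): before it there were n-1, …, n-3 stairs climbed, and these cases are disjoint, so P(n) = P(n-1) + P(n-2) + P(n-3) (order-3 linear recurrence).
Initial conditions by direct count (compositions of i into parts ≤ 3): P(1) = 1; P(2) = 2; P(3) = 4.
Iterating the recurrence: P(4) = 7, P(5) = 13, P(6) = 24, P(7) = 44, P(8) = 81, P(9) = 149, P(10) = 274, P(11) = 504, P(12) = 927, P(13) = 1705, P(14) = 3136, P(15) = 5768, P(16) = 10609, P(17) = 19513.

P(n) = P(n-1) + P(n-2) + P(n-3), P(1) = 1, P(2) = 2, P(3) = 4; P(17) = 19513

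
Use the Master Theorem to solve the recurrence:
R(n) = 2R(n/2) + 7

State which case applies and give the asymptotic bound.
Master Theorem template: R(n) = a·R(n/b) + f(n).
Here: a=2, b=2, f(n)=7
Compute log_b(a) = log_2(2) = 1.
f(n) = 7 = O(n^(1-ε)) with ε = 1. Case 1: R(n) = Θ(n^log_b(a)) = Θ(n).

Case 1: R(n) = Θ(n)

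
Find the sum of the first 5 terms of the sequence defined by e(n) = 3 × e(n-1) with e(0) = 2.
Computing the sequence terms: 2, 6, 18, 54, 162
Adding these values together:

242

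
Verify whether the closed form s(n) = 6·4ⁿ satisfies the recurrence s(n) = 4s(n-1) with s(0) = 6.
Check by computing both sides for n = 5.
From the recurrence with s(0) = 6:
  s(0) = 6, s(1) = 24, s(2) = 96, s(3) = 384, s(4) = 1536, s(5) = 6144
  so the recurrence gives s(5) = 6144.
From the proposed closed form s(n) = 6·4ⁿ:
  s(5) = 6144.
Both sides give 6144 at n = 5, and the initial condition(s) match, so the closed form is consistent.

Yes, the closed form is correct.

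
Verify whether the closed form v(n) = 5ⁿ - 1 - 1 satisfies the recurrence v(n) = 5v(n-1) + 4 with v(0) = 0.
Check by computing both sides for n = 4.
From the recurrence with v(0) = 0:
  v(0) = 0, v(1) = 4, v(2) = 24, v(3) = 124, v(4) = 624
  so the recurrence gives v(4) = 624.
From the proposed closed form v(n) = 5ⁿ - 1 - 1:
  v(4) = 623.
The recurrence gives 624 but the closed form gives 623, so the closed form does not satisfy the recurrence.

No, the closed form is incorrect.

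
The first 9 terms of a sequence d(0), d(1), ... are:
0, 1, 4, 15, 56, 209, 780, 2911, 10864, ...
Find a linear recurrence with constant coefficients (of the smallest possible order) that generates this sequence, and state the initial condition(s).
Look for the lowest-order linear relation among consecutive terms.
Observation: d(n) - 4·d(n-1) - (-1)·d(n-2) = 0 holds for the shown terms, and no order-1 relation d(n) = α·d(n-1) + β fits.
Check at n=3: 4·4 + (-1)·1 = 15. ✓

d(n) = 4d(n-1) - d(n-2), d(0) = 0, d(1) = 1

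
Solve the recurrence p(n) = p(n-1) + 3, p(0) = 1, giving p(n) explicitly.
Recurrence: p(n) = p(n-1) + 3, initial: p(0) = 1.
Each step adds 3, so p(n) = p(0) + 3n = 3n + 1.

p(n) = 3n + 1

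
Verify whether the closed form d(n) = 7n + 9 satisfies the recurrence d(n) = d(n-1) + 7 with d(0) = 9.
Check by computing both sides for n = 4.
From the recurrence with d(0) = 9:
  d(0) = 9, d(1) = 16, d(2) = 23, d(3) = 30, d(4) = 37
  so the recurrence gives d(4) = 37.
From the proposed closed form d(n) = 7n + 9:
  d(4) = 37.
Both sides give 37 at n = 4, and the initial condition(s) match, so the closed form is consistent.

Yes, the closed form is correct.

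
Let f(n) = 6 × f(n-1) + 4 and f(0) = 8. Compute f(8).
Computing step by step:
f(0) = 8
f(1) = 6 × 8 + 4 = 52
f(2) = 6 × 52 + 4 = 316
f(3) = 6 × 316 + 4 = 1900
f(4) = 6 × 1900 + 4 = 11404
f(5) = 6 × 11404 + 4 = 68428
f(6) = 6 × 68428 + 4 = 410572
f(7) = 6 × 410572 + 4 = 2463436
f(8) = 6 × 2463436 + 4 = 14780620

14780620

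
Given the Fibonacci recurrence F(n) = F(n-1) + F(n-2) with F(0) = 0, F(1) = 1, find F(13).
Computing the sequence terms:
0, 1, 1, 2, 3, 5, 8, 13, 21, 34, 55, 89, 144, 233

233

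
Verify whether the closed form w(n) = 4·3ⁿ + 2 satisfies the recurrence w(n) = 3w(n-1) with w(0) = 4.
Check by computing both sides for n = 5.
From the recurrence with w(0) = 4:
  w(0) = 4, w(1) = 12, w(2) = 36, w(3) = 108, w(4) = 324, w(5) = 972
  so the recurrence gives w(5) = 972.
From the proposed closed form w(n) = 4·3ⁿ + 2:
  w(5) = 974.
The recurrence gives 972 but the closed form gives 974, so the closed form does not satisfy the recurrence.

No, the closed form is incorrect.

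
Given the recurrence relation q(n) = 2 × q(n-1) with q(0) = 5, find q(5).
Computing step by step:
q(0) = 5
q(1) = 2 × 5 = 10
q(2) = 2 × 10 = 20
q(3) = 2 × 20 = 40
q(4) = 2 × 40 = 80
q(5) = 2 × 80 = 160

160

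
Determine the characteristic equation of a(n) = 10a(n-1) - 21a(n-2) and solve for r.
Substitute a(n) = rⁿ and divide through by rⁿ⁻²: r² - 10r + 21 = 0
Factor: (r - 7)(r - 3) = 0, so r = 7, 3.
General solution: a(n) = A·7ⁿ + B·3ⁿ

Characteristic: r² - 10r + 21 = 0, Roots: r = 7, 3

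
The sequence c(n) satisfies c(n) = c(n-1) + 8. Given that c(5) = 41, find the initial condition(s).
c(5) = c(0) + 5·8, so c(0) = 41 - 40 = 1.

c(0) = 1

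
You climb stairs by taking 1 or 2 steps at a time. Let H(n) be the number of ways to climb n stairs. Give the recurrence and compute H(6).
Condition on the size of the last step (1 to 2): before it there were n-1, …, n-2 stairs climbed, and these cases are disjoint, so H(n) = H(n-1) + H(n-2) (Fibonacci-type sequence).
Initial conditions by direct count (compositions of i into parts ≤ 2): H(1) = 1; H(2) = 2.
Iterating the recurrence: H(3) = 3, H(4) = 5, H(5) = 8, H(6) = 13.

H(n) = H(n-1) + H(n-2), H(1) = 1, H(2) = 2; H(6) = 13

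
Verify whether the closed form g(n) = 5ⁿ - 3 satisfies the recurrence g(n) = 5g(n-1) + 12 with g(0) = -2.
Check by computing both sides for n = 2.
From the recurrence with g(0) = -2:
  g(0) = -2, g(1) = 2, g(2) = 22
  so the recurrence gives g(2) = 22.
From the proposed closed form g(n) = 5ⁿ - 3:
  g(2) = 22.
Both sides give 22 at n = 2, and the initial condition(s) match, so the closed form is consistent.

Yes, the closed form is correct.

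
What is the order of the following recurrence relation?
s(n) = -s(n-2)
The order is the largest lag k for which s(n-k) appears. Here the deepest term is s(n-2), so the order is 2.

Order 2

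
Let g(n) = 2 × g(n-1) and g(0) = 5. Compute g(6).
Computing step by step:
g(0) = 5
g(1) = 2 × 5 = 10
g(2) = 2 × 10 = 20
g(3) = 2 × 20 = 40
g(4) = 2 × 40 = 80
g(5) = 2 × 80 = 160
g(6) = 2 × 160 = 320

320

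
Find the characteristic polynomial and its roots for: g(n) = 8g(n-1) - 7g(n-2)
Substitute g(n) = rⁿ and divide through by rⁿ⁻²: r² - 8r + 7 = 0
Factor: (r - 1)(r - 7) = 0, so r = 1, 7.
General solution: g(n) = A·1ⁿ + B·7ⁿ

Characteristic: r² - 8r + 7 = 0, Roots: r = 1, 7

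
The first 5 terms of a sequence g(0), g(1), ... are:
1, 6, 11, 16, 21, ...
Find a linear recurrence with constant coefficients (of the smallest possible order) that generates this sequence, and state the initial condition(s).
Look for the lowest-order linear relation among consecutive terms.
Observation: consecutive differences are constant (= 5).
Check at n=2: 1·6 + 5 = 11. ✓

g(n) = g(n-1) + 5, g(0) = 1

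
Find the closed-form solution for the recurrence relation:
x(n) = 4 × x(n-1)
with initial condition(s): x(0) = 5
Recurrence: x(n) = 4 × x(n-1), initial: x(0) = 5.
Each term is 4 times the previous, so this is geometric with ratio 4. After n steps: x(n) = x(0)·4ⁿ = 5·4ⁿ.

x(n) = 5·4ⁿ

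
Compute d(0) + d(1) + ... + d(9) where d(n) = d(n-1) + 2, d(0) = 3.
Computing the sequence terms: 3, 5, 7, 9, 11, 13, 15, 17, 19, 21
Adding these values together:

120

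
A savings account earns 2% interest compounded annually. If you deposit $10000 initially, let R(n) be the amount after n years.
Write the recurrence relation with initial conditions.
Each year the balance grows by 2%, i.e. is multiplied by 1 + 2/100 = 1.02, so R(n) = 1.02 × R(n-1). The initial deposit gives R(0) = 10000.
Unrolling gives the closed form R(n) = 10000 × (1.02)ⁿ.

R(n) = 1.02 × R(n-1), R(0) = 10000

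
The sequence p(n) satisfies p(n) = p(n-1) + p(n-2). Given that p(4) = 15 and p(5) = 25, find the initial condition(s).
Work backwards using p(k) = p(k+2) - p(k+1):
p(3) = p(5) - p(4) = 25 - 15 = 10
p(2) = p(4) - p(3) = 15 - 10 = 5
p(1) = p(3) - p(2) = 10 - 5 = 5
p(0) = p(2) - p(1) = 5 - 5 = 0

p(0) = 0, p(1) = 5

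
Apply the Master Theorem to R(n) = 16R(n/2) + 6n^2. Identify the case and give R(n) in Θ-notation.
Master Theorem template: R(n) = a·R(n/b) + f(n).
Here: a=16, b=2, f(n)=6n^2
Compute log_b(a) = log_2(16) = 4.
f(n) = 6n^2 = O(n^(4-ε)) with ε = 2. Case 1: R(n) = Θ(n^log_b(a)) = Θ(n^4).

Case 1: R(n) = Θ(n^4)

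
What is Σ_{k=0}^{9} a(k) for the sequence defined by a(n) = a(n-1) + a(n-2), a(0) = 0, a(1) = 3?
Computing the sequence terms: 0, 3, 3, 6, 9, 15, 24, 39, 63, 102
Adding these values together:

264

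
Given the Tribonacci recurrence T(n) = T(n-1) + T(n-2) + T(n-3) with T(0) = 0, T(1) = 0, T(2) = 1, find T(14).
Computing the sequence terms:
0, 0, 1, 1, 2, 4, 7, 13, 24, 44, 81, 149, 274, 504, 927

927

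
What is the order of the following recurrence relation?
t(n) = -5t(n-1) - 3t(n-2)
The order is the largest lag k for which t(n-k) appears. Here the deepest term is t(n-2), so the order is 2.

Order 2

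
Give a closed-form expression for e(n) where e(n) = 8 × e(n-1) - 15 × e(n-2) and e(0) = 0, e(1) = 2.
Recurrence: e(n) = 8 × e(n-1) - 15 × e(n-2), initial: e(0) = 0, e(1) = 2.
Characteristic equation: r² - 8r + 15 = 0, which factors as (r - 5)(r - 3) = 0, so r = 5, 3. General solution e(n) = A·5ⁿ + B·3ⁿ. From e(0) = 0: A + B = 0. From e(1) = 2: 5A + 3B = 2. Solving gives A = 1, B = -1.

e(n) = 5ⁿ - 3ⁿ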